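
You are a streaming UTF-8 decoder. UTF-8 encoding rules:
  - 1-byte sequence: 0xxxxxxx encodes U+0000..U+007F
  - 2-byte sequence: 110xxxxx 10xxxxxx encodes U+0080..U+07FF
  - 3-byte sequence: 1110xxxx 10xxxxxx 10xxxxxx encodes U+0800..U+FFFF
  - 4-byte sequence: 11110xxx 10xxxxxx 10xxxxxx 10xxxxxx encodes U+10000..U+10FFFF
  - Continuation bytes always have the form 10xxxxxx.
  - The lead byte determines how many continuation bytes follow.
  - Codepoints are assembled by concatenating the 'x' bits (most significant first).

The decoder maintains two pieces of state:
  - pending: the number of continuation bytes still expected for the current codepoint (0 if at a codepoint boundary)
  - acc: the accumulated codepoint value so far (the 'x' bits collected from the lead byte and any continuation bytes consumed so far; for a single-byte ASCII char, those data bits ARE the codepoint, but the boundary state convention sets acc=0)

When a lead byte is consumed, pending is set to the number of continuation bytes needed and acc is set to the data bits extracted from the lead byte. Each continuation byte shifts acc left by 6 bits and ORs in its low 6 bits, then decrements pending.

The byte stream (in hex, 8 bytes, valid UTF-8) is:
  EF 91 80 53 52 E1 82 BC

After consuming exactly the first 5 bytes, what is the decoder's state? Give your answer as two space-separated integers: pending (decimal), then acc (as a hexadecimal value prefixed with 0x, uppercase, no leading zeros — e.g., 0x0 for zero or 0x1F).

Answer: 0 0x0

Derivation:
Byte[0]=EF: 3-byte lead. pending=2, acc=0xF
Byte[1]=91: continuation. acc=(acc<<6)|0x11=0x3D1, pending=1
Byte[2]=80: continuation. acc=(acc<<6)|0x00=0xF440, pending=0
Byte[3]=53: 1-byte. pending=0, acc=0x0
Byte[4]=52: 1-byte. pending=0, acc=0x0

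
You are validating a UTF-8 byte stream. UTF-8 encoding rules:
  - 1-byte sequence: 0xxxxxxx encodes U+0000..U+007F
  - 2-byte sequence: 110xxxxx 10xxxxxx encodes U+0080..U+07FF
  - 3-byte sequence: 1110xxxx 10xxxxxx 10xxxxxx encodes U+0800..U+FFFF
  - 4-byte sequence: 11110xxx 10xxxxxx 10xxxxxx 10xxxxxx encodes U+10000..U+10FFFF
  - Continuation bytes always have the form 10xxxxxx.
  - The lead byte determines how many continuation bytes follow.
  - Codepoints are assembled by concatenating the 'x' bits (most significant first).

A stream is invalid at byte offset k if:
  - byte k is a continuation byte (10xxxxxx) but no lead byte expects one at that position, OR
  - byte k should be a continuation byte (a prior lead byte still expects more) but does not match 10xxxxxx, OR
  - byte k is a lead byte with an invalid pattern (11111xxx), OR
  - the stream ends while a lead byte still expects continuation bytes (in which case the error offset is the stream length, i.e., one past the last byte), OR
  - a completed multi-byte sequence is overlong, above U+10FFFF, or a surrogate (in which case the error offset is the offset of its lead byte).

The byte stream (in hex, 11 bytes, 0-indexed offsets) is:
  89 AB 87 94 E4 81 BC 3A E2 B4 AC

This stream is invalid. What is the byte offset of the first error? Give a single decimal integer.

Byte[0]=89: INVALID lead byte (not 0xxx/110x/1110/11110)

Answer: 0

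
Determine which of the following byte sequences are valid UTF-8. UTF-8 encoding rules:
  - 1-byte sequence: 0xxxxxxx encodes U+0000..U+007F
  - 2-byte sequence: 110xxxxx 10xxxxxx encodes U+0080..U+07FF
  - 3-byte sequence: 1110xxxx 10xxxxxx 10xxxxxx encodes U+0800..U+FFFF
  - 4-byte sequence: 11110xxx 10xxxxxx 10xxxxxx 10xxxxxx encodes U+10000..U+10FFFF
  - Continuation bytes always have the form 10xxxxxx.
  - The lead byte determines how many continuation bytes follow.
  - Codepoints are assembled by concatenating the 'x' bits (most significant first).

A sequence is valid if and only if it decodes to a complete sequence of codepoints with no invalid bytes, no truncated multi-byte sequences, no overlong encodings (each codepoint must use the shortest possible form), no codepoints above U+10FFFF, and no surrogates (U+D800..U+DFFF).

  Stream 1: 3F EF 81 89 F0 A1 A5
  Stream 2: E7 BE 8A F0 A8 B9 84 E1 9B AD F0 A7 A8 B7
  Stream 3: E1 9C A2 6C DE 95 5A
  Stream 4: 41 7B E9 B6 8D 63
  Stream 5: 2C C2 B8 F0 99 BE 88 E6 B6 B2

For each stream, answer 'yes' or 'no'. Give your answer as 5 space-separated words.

Stream 1: error at byte offset 7. INVALID
Stream 2: decodes cleanly. VALID
Stream 3: decodes cleanly. VALID
Stream 4: decodes cleanly. VALID
Stream 5: decodes cleanly. VALID

Answer: no yes yes yes yes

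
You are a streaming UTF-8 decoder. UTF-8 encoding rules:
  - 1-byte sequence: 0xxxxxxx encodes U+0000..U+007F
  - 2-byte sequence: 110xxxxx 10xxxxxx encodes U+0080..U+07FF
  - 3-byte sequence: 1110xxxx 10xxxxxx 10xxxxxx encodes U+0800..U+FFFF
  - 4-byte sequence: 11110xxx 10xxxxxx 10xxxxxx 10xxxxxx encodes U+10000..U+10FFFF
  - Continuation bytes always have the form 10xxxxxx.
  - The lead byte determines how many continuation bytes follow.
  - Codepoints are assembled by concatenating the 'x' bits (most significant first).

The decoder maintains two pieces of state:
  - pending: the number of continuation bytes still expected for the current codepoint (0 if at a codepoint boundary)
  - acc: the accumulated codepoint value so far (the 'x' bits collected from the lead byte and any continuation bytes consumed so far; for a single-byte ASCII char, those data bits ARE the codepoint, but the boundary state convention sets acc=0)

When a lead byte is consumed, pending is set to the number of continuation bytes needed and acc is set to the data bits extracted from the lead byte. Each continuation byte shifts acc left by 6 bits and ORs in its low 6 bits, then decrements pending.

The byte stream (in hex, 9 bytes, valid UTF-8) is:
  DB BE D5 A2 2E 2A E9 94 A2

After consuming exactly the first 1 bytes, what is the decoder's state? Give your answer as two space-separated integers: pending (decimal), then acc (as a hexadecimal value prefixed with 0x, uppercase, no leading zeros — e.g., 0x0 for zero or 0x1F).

Answer: 1 0x1B

Derivation:
Byte[0]=DB: 2-byte lead. pending=1, acc=0x1B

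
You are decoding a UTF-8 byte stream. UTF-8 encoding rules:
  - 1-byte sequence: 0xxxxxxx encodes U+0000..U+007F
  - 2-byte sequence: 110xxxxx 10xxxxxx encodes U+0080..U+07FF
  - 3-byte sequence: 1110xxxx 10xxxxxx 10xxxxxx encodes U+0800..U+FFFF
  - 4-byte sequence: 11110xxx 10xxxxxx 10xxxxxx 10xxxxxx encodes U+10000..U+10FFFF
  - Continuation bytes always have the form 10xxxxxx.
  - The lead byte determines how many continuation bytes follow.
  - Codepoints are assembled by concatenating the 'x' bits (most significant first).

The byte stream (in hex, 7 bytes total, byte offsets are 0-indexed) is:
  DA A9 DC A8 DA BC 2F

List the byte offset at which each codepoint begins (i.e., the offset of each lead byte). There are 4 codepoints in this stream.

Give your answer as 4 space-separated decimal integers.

Answer: 0 2 4 6

Derivation:
Byte[0]=DA: 2-byte lead, need 1 cont bytes. acc=0x1A
Byte[1]=A9: continuation. acc=(acc<<6)|0x29=0x6A9
Completed: cp=U+06A9 (starts at byte 0)
Byte[2]=DC: 2-byte lead, need 1 cont bytes. acc=0x1C
Byte[3]=A8: continuation. acc=(acc<<6)|0x28=0x728
Completed: cp=U+0728 (starts at byte 2)
Byte[4]=DA: 2-byte lead, need 1 cont bytes. acc=0x1A
Byte[5]=BC: continuation. acc=(acc<<6)|0x3C=0x6BC
Completed: cp=U+06BC (starts at byte 4)
Byte[6]=2F: 1-byte ASCII. cp=U+002F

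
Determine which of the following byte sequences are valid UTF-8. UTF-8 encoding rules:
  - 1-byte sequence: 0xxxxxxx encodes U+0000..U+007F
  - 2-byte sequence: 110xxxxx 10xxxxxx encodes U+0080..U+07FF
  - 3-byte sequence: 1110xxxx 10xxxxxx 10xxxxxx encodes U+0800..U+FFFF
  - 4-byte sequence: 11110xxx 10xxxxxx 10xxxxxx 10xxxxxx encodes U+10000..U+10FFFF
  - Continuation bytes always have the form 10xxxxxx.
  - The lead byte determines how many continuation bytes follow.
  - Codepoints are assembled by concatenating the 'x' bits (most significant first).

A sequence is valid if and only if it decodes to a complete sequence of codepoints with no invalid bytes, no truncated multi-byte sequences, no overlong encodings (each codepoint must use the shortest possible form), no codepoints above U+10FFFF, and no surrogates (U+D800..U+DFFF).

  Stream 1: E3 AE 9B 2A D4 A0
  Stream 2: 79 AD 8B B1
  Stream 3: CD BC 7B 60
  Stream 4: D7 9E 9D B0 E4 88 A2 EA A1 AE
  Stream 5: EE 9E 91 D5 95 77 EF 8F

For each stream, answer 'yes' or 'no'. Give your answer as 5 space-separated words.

Stream 1: decodes cleanly. VALID
Stream 2: error at byte offset 1. INVALID
Stream 3: decodes cleanly. VALID
Stream 4: error at byte offset 2. INVALID
Stream 5: error at byte offset 8. INVALID

Answer: yes no yes no no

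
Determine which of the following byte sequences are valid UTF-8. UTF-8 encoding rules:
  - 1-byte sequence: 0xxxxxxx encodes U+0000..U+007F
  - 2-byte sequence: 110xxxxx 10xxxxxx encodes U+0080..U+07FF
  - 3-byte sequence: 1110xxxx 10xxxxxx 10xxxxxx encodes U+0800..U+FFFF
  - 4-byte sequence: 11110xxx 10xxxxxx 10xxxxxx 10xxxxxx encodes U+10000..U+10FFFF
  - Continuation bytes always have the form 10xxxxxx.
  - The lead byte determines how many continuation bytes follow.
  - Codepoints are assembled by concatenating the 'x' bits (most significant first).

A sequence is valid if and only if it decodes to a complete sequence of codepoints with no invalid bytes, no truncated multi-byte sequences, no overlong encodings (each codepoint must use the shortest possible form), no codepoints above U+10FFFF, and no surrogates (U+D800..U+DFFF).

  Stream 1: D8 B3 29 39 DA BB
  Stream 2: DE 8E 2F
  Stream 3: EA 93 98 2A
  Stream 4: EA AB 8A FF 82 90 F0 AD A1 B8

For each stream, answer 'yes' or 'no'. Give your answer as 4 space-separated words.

Answer: yes yes yes no

Derivation:
Stream 1: decodes cleanly. VALID
Stream 2: decodes cleanly. VALID
Stream 3: decodes cleanly. VALID
Stream 4: error at byte offset 3. INVALID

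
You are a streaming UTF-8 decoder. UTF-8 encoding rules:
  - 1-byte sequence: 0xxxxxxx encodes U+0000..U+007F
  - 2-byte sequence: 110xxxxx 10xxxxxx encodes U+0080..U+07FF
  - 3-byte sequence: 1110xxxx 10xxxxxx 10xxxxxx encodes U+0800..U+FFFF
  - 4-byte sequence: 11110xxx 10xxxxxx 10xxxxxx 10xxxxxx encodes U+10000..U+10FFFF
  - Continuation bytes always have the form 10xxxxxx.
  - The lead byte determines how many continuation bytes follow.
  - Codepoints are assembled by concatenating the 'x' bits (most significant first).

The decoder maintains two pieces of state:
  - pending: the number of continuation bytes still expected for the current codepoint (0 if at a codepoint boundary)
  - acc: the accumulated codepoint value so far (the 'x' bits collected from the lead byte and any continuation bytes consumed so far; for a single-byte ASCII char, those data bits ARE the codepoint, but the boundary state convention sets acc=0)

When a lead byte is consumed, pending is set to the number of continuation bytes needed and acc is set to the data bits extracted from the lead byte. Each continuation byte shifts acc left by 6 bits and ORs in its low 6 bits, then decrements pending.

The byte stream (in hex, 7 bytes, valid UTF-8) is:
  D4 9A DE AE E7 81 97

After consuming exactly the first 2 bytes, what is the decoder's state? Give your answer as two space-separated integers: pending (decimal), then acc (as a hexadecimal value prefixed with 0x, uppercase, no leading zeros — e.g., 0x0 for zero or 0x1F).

Byte[0]=D4: 2-byte lead. pending=1, acc=0x14
Byte[1]=9A: continuation. acc=(acc<<6)|0x1A=0x51A, pending=0

Answer: 0 0x51A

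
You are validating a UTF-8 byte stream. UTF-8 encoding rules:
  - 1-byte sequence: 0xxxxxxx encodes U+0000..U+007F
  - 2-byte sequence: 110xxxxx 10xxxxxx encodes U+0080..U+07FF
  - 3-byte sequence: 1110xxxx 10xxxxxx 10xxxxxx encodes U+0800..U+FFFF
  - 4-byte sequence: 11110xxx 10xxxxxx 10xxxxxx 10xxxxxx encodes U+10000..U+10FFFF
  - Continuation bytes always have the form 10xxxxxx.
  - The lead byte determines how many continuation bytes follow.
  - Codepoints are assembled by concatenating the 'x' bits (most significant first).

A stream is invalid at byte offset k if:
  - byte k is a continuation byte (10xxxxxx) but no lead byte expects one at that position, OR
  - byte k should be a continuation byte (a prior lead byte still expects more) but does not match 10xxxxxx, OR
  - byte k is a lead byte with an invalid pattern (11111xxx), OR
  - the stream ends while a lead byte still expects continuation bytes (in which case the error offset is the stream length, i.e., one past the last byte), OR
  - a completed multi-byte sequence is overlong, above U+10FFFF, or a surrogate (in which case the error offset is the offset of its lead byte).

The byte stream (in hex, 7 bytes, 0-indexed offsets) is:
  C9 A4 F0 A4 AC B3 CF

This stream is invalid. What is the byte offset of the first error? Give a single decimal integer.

Answer: 7

Derivation:
Byte[0]=C9: 2-byte lead, need 1 cont bytes. acc=0x9
Byte[1]=A4: continuation. acc=(acc<<6)|0x24=0x264
Completed: cp=U+0264 (starts at byte 0)
Byte[2]=F0: 4-byte lead, need 3 cont bytes. acc=0x0
Byte[3]=A4: continuation. acc=(acc<<6)|0x24=0x24
Byte[4]=AC: continuation. acc=(acc<<6)|0x2C=0x92C
Byte[5]=B3: continuation. acc=(acc<<6)|0x33=0x24B33
Completed: cp=U+24B33 (starts at byte 2)
Byte[6]=CF: 2-byte lead, need 1 cont bytes. acc=0xF
Byte[7]: stream ended, expected continuation. INVALID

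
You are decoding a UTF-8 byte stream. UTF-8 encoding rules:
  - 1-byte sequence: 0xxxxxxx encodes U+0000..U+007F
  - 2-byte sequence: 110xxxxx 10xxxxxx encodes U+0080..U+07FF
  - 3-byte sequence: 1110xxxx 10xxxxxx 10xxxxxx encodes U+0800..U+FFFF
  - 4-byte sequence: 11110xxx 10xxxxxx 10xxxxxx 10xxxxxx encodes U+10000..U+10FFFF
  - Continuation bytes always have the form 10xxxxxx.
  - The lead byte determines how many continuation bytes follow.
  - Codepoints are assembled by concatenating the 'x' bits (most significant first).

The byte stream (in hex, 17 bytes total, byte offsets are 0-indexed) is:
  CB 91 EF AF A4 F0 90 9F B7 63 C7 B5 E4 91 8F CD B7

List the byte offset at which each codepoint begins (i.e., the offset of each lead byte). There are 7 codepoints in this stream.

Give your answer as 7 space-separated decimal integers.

Byte[0]=CB: 2-byte lead, need 1 cont bytes. acc=0xB
Byte[1]=91: continuation. acc=(acc<<6)|0x11=0x2D1
Completed: cp=U+02D1 (starts at byte 0)
Byte[2]=EF: 3-byte lead, need 2 cont bytes. acc=0xF
Byte[3]=AF: continuation. acc=(acc<<6)|0x2F=0x3EF
Byte[4]=A4: continuation. acc=(acc<<6)|0x24=0xFBE4
Completed: cp=U+FBE4 (starts at byte 2)
Byte[5]=F0: 4-byte lead, need 3 cont bytes. acc=0x0
Byte[6]=90: continuation. acc=(acc<<6)|0x10=0x10
Byte[7]=9F: continuation. acc=(acc<<6)|0x1F=0x41F
Byte[8]=B7: continuation. acc=(acc<<6)|0x37=0x107F7
Completed: cp=U+107F7 (starts at byte 5)
Byte[9]=63: 1-byte ASCII. cp=U+0063
Byte[10]=C7: 2-byte lead, need 1 cont bytes. acc=0x7
Byte[11]=B5: continuation. acc=(acc<<6)|0x35=0x1F5
Completed: cp=U+01F5 (starts at byte 10)
Byte[12]=E4: 3-byte lead, need 2 cont bytes. acc=0x4
Byte[13]=91: continuation. acc=(acc<<6)|0x11=0x111
Byte[14]=8F: continuation. acc=(acc<<6)|0x0F=0x444F
Completed: cp=U+444F (starts at byte 12)
Byte[15]=CD: 2-byte lead, need 1 cont bytes. acc=0xD
Byte[16]=B7: continuation. acc=(acc<<6)|0x37=0x377
Completed: cp=U+0377 (starts at byte 15)

Answer: 0 2 5 9 10 12 15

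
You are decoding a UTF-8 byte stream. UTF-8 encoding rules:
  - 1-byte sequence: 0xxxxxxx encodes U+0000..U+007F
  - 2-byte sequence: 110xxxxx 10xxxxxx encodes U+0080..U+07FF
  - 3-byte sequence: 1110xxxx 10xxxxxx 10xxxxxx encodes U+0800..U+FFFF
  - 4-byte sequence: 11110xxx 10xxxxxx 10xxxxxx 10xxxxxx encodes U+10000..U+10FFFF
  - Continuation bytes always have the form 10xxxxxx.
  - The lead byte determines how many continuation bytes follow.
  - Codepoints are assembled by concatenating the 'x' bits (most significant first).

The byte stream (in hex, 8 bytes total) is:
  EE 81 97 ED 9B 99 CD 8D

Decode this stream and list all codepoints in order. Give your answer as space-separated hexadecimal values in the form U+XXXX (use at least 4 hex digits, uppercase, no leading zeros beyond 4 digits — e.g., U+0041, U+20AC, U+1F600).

Answer: U+E057 U+D6D9 U+034D

Derivation:
Byte[0]=EE: 3-byte lead, need 2 cont bytes. acc=0xE
Byte[1]=81: continuation. acc=(acc<<6)|0x01=0x381
Byte[2]=97: continuation. acc=(acc<<6)|0x17=0xE057
Completed: cp=U+E057 (starts at byte 0)
Byte[3]=ED: 3-byte lead, need 2 cont bytes. acc=0xD
Byte[4]=9B: continuation. acc=(acc<<6)|0x1B=0x35B
Byte[5]=99: continuation. acc=(acc<<6)|0x19=0xD6D9
Completed: cp=U+D6D9 (starts at byte 3)
Byte[6]=CD: 2-byte lead, need 1 cont bytes. acc=0xD
Byte[7]=8D: continuation. acc=(acc<<6)|0x0D=0x34D
Completed: cp=U+034D (starts at byte 6)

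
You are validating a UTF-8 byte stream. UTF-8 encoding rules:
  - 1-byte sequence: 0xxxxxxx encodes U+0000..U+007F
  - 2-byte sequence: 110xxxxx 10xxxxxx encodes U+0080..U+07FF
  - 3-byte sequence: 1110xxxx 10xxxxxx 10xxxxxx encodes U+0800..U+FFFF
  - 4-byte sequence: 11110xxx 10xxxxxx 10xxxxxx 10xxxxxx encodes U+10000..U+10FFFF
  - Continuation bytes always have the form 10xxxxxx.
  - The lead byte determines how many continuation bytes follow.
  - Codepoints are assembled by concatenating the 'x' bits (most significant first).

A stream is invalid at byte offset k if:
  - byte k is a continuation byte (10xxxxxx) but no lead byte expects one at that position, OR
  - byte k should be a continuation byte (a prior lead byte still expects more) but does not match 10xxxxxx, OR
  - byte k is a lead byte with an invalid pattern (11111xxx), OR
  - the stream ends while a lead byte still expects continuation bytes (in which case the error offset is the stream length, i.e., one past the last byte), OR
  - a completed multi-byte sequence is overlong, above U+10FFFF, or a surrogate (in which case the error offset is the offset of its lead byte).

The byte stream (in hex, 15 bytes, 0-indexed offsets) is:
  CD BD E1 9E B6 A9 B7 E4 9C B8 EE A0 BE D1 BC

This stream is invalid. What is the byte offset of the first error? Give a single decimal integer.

Answer: 5

Derivation:
Byte[0]=CD: 2-byte lead, need 1 cont bytes. acc=0xD
Byte[1]=BD: continuation. acc=(acc<<6)|0x3D=0x37D
Completed: cp=U+037D (starts at byte 0)
Byte[2]=E1: 3-byte lead, need 2 cont bytes. acc=0x1
Byte[3]=9E: continuation. acc=(acc<<6)|0x1E=0x5E
Byte[4]=B6: continuation. acc=(acc<<6)|0x36=0x17B6
Completed: cp=U+17B6 (starts at byte 2)
Byte[5]=A9: INVALID lead byte (not 0xxx/110x/1110/11110)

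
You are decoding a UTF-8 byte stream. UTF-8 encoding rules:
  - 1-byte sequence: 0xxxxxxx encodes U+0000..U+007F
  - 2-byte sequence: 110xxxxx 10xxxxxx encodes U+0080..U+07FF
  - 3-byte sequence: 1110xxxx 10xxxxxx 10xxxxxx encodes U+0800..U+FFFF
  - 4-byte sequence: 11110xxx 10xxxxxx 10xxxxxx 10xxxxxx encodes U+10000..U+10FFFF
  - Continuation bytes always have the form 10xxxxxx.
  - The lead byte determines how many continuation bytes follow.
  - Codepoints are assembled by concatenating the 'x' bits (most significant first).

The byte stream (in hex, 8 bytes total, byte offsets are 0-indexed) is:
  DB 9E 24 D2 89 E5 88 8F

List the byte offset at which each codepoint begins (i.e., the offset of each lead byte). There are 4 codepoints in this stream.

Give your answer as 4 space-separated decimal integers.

Answer: 0 2 3 5

Derivation:
Byte[0]=DB: 2-byte lead, need 1 cont bytes. acc=0x1B
Byte[1]=9E: continuation. acc=(acc<<6)|0x1E=0x6DE
Completed: cp=U+06DE (starts at byte 0)
Byte[2]=24: 1-byte ASCII. cp=U+0024
Byte[3]=D2: 2-byte lead, need 1 cont bytes. acc=0x12
Byte[4]=89: continuation. acc=(acc<<6)|0x09=0x489
Completed: cp=U+0489 (starts at byte 3)
Byte[5]=E5: 3-byte lead, need 2 cont bytes. acc=0x5
Byte[6]=88: continuation. acc=(acc<<6)|0x08=0x148
Byte[7]=8F: continuation. acc=(acc<<6)|0x0F=0x520F
Completed: cp=U+520F (starts at byte 5)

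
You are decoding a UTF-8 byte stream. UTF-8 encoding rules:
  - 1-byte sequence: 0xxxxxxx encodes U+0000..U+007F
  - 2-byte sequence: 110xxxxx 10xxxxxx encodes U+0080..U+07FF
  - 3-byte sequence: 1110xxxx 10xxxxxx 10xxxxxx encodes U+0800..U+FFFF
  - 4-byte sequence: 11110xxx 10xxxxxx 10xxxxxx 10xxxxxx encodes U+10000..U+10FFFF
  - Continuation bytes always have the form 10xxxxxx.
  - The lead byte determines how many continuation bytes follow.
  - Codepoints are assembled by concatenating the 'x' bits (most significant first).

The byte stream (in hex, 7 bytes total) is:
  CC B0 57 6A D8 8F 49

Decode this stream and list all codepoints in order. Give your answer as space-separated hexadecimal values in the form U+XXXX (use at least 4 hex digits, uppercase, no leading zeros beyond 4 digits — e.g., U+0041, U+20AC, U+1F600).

Byte[0]=CC: 2-byte lead, need 1 cont bytes. acc=0xC
Byte[1]=B0: continuation. acc=(acc<<6)|0x30=0x330
Completed: cp=U+0330 (starts at byte 0)
Byte[2]=57: 1-byte ASCII. cp=U+0057
Byte[3]=6A: 1-byte ASCII. cp=U+006A
Byte[4]=D8: 2-byte lead, need 1 cont bytes. acc=0x18
Byte[5]=8F: continuation. acc=(acc<<6)|0x0F=0x60F
Completed: cp=U+060F (starts at byte 4)
Byte[6]=49: 1-byte ASCII. cp=U+0049

Answer: U+0330 U+0057 U+006A U+060F U+0049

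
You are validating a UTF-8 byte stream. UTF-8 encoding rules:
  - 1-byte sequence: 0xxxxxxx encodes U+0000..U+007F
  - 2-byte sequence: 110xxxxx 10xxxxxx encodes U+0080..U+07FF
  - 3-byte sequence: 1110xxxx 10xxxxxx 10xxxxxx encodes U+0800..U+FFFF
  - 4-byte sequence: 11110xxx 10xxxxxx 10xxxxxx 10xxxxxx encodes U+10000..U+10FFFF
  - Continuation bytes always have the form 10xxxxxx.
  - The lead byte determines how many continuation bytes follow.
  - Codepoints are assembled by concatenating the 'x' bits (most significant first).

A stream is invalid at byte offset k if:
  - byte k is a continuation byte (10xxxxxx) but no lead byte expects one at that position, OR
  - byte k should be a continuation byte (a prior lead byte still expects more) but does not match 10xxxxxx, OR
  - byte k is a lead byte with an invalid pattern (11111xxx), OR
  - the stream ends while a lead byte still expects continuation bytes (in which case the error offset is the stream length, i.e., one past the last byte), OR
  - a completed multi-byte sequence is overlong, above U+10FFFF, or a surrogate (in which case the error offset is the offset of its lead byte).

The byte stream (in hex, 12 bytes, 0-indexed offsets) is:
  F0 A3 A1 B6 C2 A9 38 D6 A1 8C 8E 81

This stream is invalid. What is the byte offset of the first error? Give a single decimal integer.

Byte[0]=F0: 4-byte lead, need 3 cont bytes. acc=0x0
Byte[1]=A3: continuation. acc=(acc<<6)|0x23=0x23
Byte[2]=A1: continuation. acc=(acc<<6)|0x21=0x8E1
Byte[3]=B6: continuation. acc=(acc<<6)|0x36=0x23876
Completed: cp=U+23876 (starts at byte 0)
Byte[4]=C2: 2-byte lead, need 1 cont bytes. acc=0x2
Byte[5]=A9: continuation. acc=(acc<<6)|0x29=0xA9
Completed: cp=U+00A9 (starts at byte 4)
Byte[6]=38: 1-byte ASCII. cp=U+0038
Byte[7]=D6: 2-byte lead, need 1 cont bytes. acc=0x16
Byte[8]=A1: continuation. acc=(acc<<6)|0x21=0x5A1
Completed: cp=U+05A1 (starts at byte 7)
Byte[9]=8C: INVALID lead byte (not 0xxx/110x/1110/11110)

Answer: 9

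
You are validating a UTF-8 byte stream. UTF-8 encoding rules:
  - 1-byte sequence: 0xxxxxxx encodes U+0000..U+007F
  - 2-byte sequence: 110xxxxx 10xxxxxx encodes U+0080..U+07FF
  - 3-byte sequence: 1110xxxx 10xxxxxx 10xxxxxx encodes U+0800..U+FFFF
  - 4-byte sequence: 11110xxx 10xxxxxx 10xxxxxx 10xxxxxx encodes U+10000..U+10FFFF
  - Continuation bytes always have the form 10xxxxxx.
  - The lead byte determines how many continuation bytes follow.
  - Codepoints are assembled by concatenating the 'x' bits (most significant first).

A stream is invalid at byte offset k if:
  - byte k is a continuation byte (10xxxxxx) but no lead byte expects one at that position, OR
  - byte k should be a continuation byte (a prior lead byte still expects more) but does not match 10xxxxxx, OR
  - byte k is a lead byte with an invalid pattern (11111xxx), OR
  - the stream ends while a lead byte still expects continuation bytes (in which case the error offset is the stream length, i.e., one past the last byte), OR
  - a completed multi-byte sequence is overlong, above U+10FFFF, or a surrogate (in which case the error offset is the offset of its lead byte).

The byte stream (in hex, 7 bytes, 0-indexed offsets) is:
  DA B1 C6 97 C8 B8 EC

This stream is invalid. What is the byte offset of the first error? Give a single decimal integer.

Byte[0]=DA: 2-byte lead, need 1 cont bytes. acc=0x1A
Byte[1]=B1: continuation. acc=(acc<<6)|0x31=0x6B1
Completed: cp=U+06B1 (starts at byte 0)
Byte[2]=C6: 2-byte lead, need 1 cont bytes. acc=0x6
Byte[3]=97: continuation. acc=(acc<<6)|0x17=0x197
Completed: cp=U+0197 (starts at byte 2)
Byte[4]=C8: 2-byte lead, need 1 cont bytes. acc=0x8
Byte[5]=B8: continuation. acc=(acc<<6)|0x38=0x238
Completed: cp=U+0238 (starts at byte 4)
Byte[6]=EC: 3-byte lead, need 2 cont bytes. acc=0xC
Byte[7]: stream ended, expected continuation. INVALID

Answer: 7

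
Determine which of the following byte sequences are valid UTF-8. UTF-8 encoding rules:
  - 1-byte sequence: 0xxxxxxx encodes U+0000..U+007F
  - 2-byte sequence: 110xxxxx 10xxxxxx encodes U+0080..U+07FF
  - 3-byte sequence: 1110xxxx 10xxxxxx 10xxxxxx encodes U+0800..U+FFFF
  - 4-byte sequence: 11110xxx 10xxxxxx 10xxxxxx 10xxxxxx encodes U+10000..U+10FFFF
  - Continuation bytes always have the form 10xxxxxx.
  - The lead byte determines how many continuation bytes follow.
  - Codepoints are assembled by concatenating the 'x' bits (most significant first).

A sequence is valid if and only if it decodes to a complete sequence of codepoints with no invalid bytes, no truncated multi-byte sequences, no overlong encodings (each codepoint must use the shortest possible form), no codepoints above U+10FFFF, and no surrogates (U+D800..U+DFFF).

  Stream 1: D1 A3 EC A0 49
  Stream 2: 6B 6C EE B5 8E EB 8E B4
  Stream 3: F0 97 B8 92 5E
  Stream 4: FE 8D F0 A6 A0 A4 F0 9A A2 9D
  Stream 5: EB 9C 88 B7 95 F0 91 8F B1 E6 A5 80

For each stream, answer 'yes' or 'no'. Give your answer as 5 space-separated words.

Answer: no yes yes no no

Derivation:
Stream 1: error at byte offset 4. INVALID
Stream 2: decodes cleanly. VALID
Stream 3: decodes cleanly. VALID
Stream 4: error at byte offset 0. INVALID
Stream 5: error at byte offset 3. INVALID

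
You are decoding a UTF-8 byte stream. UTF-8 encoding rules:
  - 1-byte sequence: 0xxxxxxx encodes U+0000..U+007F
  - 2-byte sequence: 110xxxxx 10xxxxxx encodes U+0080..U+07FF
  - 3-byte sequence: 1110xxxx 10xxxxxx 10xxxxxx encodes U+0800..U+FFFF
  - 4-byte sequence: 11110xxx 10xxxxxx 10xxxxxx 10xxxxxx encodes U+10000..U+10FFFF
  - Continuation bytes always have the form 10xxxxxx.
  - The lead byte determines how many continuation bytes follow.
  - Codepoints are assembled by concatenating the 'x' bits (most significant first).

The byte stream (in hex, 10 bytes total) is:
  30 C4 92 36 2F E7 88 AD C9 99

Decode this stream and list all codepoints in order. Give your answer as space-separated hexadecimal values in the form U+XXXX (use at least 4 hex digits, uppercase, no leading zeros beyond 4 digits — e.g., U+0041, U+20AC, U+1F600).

Answer: U+0030 U+0112 U+0036 U+002F U+722D U+0259

Derivation:
Byte[0]=30: 1-byte ASCII. cp=U+0030
Byte[1]=C4: 2-byte lead, need 1 cont bytes. acc=0x4
Byte[2]=92: continuation. acc=(acc<<6)|0x12=0x112
Completed: cp=U+0112 (starts at byte 1)
Byte[3]=36: 1-byte ASCII. cp=U+0036
Byte[4]=2F: 1-byte ASCII. cp=U+002F
Byte[5]=E7: 3-byte lead, need 2 cont bytes. acc=0x7
Byte[6]=88: continuation. acc=(acc<<6)|0x08=0x1C8
Byte[7]=AD: continuation. acc=(acc<<6)|0x2D=0x722D
Completed: cp=U+722D (starts at byte 5)
Byte[8]=C9: 2-byte lead, need 1 cont bytes. acc=0x9
Byte[9]=99: continuation. acc=(acc<<6)|0x19=0x259
Completed: cp=U+0259 (starts at byte 8)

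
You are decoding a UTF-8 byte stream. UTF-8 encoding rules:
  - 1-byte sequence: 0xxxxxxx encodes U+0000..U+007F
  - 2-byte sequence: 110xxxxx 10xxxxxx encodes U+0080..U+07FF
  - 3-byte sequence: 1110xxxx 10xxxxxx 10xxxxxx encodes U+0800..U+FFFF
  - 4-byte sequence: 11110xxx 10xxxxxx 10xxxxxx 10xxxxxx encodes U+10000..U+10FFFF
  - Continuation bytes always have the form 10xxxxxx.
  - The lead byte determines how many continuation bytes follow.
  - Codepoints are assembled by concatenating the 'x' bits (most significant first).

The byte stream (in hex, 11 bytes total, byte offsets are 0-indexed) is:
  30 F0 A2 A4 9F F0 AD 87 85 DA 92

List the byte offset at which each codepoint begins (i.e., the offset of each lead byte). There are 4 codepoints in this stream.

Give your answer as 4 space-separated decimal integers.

Answer: 0 1 5 9

Derivation:
Byte[0]=30: 1-byte ASCII. cp=U+0030
Byte[1]=F0: 4-byte lead, need 3 cont bytes. acc=0x0
Byte[2]=A2: continuation. acc=(acc<<6)|0x22=0x22
Byte[3]=A4: continuation. acc=(acc<<6)|0x24=0x8A4
Byte[4]=9F: continuation. acc=(acc<<6)|0x1F=0x2291F
Completed: cp=U+2291F (starts at byte 1)
Byte[5]=F0: 4-byte lead, need 3 cont bytes. acc=0x0
Byte[6]=AD: continuation. acc=(acc<<6)|0x2D=0x2D
Byte[7]=87: continuation. acc=(acc<<6)|0x07=0xB47
Byte[8]=85: continuation. acc=(acc<<6)|0x05=0x2D1C5
Completed: cp=U+2D1C5 (starts at byte 5)
Byte[9]=DA: 2-byte lead, need 1 cont bytes. acc=0x1A
Byte[10]=92: continuation. acc=(acc<<6)|0x12=0x692
Completed: cp=U+0692 (starts at byte 9)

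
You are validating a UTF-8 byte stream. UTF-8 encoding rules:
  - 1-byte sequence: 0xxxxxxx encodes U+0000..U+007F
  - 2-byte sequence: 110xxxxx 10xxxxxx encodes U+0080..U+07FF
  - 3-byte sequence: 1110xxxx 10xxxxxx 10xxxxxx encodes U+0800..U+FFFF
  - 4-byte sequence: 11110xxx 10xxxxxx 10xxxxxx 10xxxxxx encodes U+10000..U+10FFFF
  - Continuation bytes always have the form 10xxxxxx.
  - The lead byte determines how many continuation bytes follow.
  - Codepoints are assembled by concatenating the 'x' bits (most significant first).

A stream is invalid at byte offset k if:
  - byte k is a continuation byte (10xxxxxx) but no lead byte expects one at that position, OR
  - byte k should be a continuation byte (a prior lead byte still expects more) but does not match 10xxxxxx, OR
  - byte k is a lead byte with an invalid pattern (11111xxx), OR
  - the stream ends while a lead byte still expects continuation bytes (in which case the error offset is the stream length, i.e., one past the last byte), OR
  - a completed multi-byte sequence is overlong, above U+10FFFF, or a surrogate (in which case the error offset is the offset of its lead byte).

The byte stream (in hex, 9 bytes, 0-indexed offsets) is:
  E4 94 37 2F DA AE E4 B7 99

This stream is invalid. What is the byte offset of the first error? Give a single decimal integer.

Byte[0]=E4: 3-byte lead, need 2 cont bytes. acc=0x4
Byte[1]=94: continuation. acc=(acc<<6)|0x14=0x114
Byte[2]=37: expected 10xxxxxx continuation. INVALID

Answer: 2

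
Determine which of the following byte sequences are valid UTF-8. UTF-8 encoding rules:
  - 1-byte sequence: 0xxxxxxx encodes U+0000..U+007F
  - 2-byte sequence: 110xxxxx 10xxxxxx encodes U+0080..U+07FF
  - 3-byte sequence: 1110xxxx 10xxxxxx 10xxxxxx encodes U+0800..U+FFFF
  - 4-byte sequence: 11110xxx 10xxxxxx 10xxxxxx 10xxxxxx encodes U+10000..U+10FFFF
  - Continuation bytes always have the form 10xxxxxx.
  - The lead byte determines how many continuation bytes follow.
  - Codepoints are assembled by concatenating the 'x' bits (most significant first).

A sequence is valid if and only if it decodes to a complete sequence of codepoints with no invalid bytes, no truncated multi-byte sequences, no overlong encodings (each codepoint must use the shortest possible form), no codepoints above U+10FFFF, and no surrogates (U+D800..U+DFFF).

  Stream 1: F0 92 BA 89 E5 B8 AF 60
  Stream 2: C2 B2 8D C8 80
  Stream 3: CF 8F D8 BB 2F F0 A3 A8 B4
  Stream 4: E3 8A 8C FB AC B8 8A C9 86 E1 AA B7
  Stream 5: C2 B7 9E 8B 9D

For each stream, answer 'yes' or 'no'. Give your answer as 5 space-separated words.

Stream 1: decodes cleanly. VALID
Stream 2: error at byte offset 2. INVALID
Stream 3: decodes cleanly. VALID
Stream 4: error at byte offset 3. INVALID
Stream 5: error at byte offset 2. INVALID

Answer: yes no yes no no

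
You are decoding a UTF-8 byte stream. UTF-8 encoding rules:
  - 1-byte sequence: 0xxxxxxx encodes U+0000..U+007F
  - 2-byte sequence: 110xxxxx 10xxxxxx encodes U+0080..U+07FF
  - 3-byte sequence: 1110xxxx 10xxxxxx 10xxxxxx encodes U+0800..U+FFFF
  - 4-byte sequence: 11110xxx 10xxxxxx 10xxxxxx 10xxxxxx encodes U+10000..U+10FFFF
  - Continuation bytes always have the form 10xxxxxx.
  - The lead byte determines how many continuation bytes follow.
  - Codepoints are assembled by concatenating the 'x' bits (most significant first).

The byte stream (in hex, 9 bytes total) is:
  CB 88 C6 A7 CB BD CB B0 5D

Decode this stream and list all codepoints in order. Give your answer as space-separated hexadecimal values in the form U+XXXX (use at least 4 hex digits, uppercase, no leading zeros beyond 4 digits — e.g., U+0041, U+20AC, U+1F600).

Byte[0]=CB: 2-byte lead, need 1 cont bytes. acc=0xB
Byte[1]=88: continuation. acc=(acc<<6)|0x08=0x2C8
Completed: cp=U+02C8 (starts at byte 0)
Byte[2]=C6: 2-byte lead, need 1 cont bytes. acc=0x6
Byte[3]=A7: continuation. acc=(acc<<6)|0x27=0x1A7
Completed: cp=U+01A7 (starts at byte 2)
Byte[4]=CB: 2-byte lead, need 1 cont bytes. acc=0xB
Byte[5]=BD: continuation. acc=(acc<<6)|0x3D=0x2FD
Completed: cp=U+02FD (starts at byte 4)
Byte[6]=CB: 2-byte lead, need 1 cont bytes. acc=0xB
Byte[7]=B0: continuation. acc=(acc<<6)|0x30=0x2F0
Completed: cp=U+02F0 (starts at byte 6)
Byte[8]=5D: 1-byte ASCII. cp=U+005D

Answer: U+02C8 U+01A7 U+02FD U+02F0 U+005D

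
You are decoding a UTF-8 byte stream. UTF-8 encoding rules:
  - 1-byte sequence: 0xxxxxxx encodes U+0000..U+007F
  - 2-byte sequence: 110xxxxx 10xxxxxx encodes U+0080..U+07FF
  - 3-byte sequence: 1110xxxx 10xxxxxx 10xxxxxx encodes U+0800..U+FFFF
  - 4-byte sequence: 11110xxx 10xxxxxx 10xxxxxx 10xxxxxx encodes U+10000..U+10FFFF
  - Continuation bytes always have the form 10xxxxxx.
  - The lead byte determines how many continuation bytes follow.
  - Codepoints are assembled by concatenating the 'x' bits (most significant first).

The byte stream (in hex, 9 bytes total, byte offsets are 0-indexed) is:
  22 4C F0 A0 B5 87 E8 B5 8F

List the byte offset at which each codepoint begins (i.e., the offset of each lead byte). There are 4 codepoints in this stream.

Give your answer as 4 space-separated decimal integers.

Byte[0]=22: 1-byte ASCII. cp=U+0022
Byte[1]=4C: 1-byte ASCII. cp=U+004C
Byte[2]=F0: 4-byte lead, need 3 cont bytes. acc=0x0
Byte[3]=A0: continuation. acc=(acc<<6)|0x20=0x20
Byte[4]=B5: continuation. acc=(acc<<6)|0x35=0x835
Byte[5]=87: continuation. acc=(acc<<6)|0x07=0x20D47
Completed: cp=U+20D47 (starts at byte 2)
Byte[6]=E8: 3-byte lead, need 2 cont bytes. acc=0x8
Byte[7]=B5: continuation. acc=(acc<<6)|0x35=0x235
Byte[8]=8F: continuation. acc=(acc<<6)|0x0F=0x8D4F
Completed: cp=U+8D4F (starts at byte 6)

Answer: 0 1 2 6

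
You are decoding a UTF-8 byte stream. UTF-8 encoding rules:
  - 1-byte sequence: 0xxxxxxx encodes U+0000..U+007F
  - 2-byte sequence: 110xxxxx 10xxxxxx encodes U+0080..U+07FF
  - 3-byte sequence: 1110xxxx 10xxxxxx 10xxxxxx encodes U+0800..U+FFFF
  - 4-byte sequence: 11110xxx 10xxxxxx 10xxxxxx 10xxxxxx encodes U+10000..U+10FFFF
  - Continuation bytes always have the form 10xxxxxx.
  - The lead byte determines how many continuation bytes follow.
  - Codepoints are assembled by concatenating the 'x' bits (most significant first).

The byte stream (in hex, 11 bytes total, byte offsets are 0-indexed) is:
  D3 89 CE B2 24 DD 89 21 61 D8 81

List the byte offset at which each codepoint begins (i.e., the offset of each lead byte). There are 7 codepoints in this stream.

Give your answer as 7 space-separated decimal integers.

Answer: 0 2 4 5 7 8 9

Derivation:
Byte[0]=D3: 2-byte lead, need 1 cont bytes. acc=0x13
Byte[1]=89: continuation. acc=(acc<<6)|0x09=0x4C9
Completed: cp=U+04C9 (starts at byte 0)
Byte[2]=CE: 2-byte lead, need 1 cont bytes. acc=0xE
Byte[3]=B2: continuation. acc=(acc<<6)|0x32=0x3B2
Completed: cp=U+03B2 (starts at byte 2)
Byte[4]=24: 1-byte ASCII. cp=U+0024
Byte[5]=DD: 2-byte lead, need 1 cont bytes. acc=0x1D
Byte[6]=89: continuation. acc=(acc<<6)|0x09=0x749
Completed: cp=U+0749 (starts at byte 5)
Byte[7]=21: 1-byte ASCII. cp=U+0021
Byte[8]=61: 1-byte ASCII. cp=U+0061
Byte[9]=D8: 2-byte lead, need 1 cont bytes. acc=0x18
Byte[10]=81: continuation. acc=(acc<<6)|0x01=0x601
Completed: cp=U+0601 (starts at byte 9)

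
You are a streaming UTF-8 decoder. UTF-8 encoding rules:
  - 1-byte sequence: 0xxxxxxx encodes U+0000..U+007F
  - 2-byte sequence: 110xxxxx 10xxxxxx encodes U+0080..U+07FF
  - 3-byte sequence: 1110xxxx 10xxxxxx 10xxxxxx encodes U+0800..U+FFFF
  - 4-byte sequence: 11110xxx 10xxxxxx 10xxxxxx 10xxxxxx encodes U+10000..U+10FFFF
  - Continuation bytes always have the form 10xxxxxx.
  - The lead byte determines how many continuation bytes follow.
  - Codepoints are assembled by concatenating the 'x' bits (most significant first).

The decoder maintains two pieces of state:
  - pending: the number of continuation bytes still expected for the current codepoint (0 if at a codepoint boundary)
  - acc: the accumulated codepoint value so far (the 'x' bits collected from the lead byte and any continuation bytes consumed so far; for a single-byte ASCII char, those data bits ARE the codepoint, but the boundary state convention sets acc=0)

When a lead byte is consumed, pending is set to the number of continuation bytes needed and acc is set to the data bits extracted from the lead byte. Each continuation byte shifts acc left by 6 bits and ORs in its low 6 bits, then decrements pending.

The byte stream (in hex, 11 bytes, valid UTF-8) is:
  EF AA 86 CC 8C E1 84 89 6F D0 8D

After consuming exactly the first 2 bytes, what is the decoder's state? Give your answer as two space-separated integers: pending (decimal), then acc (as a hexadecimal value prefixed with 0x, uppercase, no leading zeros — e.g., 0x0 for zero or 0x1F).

Byte[0]=EF: 3-byte lead. pending=2, acc=0xF
Byte[1]=AA: continuation. acc=(acc<<6)|0x2A=0x3EA, pending=1

Answer: 1 0x3EA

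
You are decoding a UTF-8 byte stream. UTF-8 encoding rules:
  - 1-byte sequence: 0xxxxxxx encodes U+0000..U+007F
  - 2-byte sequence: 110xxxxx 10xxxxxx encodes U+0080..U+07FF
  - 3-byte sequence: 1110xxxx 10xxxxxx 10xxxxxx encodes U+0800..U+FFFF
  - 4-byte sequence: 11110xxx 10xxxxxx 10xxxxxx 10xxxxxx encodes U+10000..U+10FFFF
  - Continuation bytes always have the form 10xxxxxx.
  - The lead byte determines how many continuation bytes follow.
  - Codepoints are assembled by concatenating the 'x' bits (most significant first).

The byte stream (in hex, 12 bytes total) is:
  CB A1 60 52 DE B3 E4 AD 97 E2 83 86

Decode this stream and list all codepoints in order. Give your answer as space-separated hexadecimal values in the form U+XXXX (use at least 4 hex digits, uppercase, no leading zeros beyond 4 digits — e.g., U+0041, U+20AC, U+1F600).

Answer: U+02E1 U+0060 U+0052 U+07B3 U+4B57 U+20C6

Derivation:
Byte[0]=CB: 2-byte lead, need 1 cont bytes. acc=0xB
Byte[1]=A1: continuation. acc=(acc<<6)|0x21=0x2E1
Completed: cp=U+02E1 (starts at byte 0)
Byte[2]=60: 1-byte ASCII. cp=U+0060
Byte[3]=52: 1-byte ASCII. cp=U+0052
Byte[4]=DE: 2-byte lead, need 1 cont bytes. acc=0x1E
Byte[5]=B3: continuation. acc=(acc<<6)|0x33=0x7B3
Completed: cp=U+07B3 (starts at byte 4)
Byte[6]=E4: 3-byte lead, need 2 cont bytes. acc=0x4
Byte[7]=AD: continuation. acc=(acc<<6)|0x2D=0x12D
Byte[8]=97: continuation. acc=(acc<<6)|0x17=0x4B57
Completed: cp=U+4B57 (starts at byte 6)
Byte[9]=E2: 3-byte lead, need 2 cont bytes. acc=0x2
Byte[10]=83: continuation. acc=(acc<<6)|0x03=0x83
Byte[11]=86: continuation. acc=(acc<<6)|0x06=0x20C6
Completed: cp=U+20C6 (starts at byte 9)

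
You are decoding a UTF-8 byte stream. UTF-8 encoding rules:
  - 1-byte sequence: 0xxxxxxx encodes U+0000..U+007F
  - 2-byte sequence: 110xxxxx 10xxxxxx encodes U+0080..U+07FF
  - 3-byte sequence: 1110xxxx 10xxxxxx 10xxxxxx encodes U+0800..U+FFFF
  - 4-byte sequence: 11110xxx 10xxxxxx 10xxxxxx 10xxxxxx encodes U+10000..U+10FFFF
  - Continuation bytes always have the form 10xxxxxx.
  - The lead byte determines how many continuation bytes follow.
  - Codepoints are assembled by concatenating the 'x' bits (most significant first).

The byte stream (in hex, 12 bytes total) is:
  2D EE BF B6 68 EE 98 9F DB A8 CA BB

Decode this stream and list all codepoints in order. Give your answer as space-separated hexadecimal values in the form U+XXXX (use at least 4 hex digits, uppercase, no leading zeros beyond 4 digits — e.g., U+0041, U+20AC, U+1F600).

Answer: U+002D U+EFF6 U+0068 U+E61F U+06E8 U+02BB

Derivation:
Byte[0]=2D: 1-byte ASCII. cp=U+002D
Byte[1]=EE: 3-byte lead, need 2 cont bytes. acc=0xE
Byte[2]=BF: continuation. acc=(acc<<6)|0x3F=0x3BF
Byte[3]=B6: continuation. acc=(acc<<6)|0x36=0xEFF6
Completed: cp=U+EFF6 (starts at byte 1)
Byte[4]=68: 1-byte ASCII. cp=U+0068
Byte[5]=EE: 3-byte lead, need 2 cont bytes. acc=0xE
Byte[6]=98: continuation. acc=(acc<<6)|0x18=0x398
Byte[7]=9F: continuation. acc=(acc<<6)|0x1F=0xE61F
Completed: cp=U+E61F (starts at byte 5)
Byte[8]=DB: 2-byte lead, need 1 cont bytes. acc=0x1B
Byte[9]=A8: continuation. acc=(acc<<6)|0x28=0x6E8
Completed: cp=U+06E8 (starts at byte 8)
Byte[10]=CA: 2-byte lead, need 1 cont bytes. acc=0xA
Byte[11]=BB: continuation. acc=(acc<<6)|0x3B=0x2BB
Completed: cp=U+02BB (starts at byte 10)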